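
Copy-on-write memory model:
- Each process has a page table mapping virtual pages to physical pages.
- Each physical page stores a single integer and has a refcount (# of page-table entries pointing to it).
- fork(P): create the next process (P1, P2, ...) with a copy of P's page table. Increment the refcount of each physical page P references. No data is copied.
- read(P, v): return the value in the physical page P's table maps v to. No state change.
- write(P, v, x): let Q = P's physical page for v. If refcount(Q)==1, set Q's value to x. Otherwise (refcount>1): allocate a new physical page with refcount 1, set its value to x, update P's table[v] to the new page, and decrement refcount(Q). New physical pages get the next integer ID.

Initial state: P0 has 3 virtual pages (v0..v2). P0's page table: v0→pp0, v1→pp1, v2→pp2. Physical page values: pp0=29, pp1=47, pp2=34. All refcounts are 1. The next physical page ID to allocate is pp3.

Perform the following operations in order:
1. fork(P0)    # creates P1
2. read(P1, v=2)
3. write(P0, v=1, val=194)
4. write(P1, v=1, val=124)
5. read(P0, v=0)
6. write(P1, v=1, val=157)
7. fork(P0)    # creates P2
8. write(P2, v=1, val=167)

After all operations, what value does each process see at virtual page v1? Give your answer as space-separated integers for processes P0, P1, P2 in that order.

Answer: 194 157 167

Derivation:
Op 1: fork(P0) -> P1. 3 ppages; refcounts: pp0:2 pp1:2 pp2:2
Op 2: read(P1, v2) -> 34. No state change.
Op 3: write(P0, v1, 194). refcount(pp1)=2>1 -> COPY to pp3. 4 ppages; refcounts: pp0:2 pp1:1 pp2:2 pp3:1
Op 4: write(P1, v1, 124). refcount(pp1)=1 -> write in place. 4 ppages; refcounts: pp0:2 pp1:1 pp2:2 pp3:1
Op 5: read(P0, v0) -> 29. No state change.
Op 6: write(P1, v1, 157). refcount(pp1)=1 -> write in place. 4 ppages; refcounts: pp0:2 pp1:1 pp2:2 pp3:1
Op 7: fork(P0) -> P2. 4 ppages; refcounts: pp0:3 pp1:1 pp2:3 pp3:2
Op 8: write(P2, v1, 167). refcount(pp3)=2>1 -> COPY to pp4. 5 ppages; refcounts: pp0:3 pp1:1 pp2:3 pp3:1 pp4:1
P0: v1 -> pp3 = 194
P1: v1 -> pp1 = 157
P2: v1 -> pp4 = 167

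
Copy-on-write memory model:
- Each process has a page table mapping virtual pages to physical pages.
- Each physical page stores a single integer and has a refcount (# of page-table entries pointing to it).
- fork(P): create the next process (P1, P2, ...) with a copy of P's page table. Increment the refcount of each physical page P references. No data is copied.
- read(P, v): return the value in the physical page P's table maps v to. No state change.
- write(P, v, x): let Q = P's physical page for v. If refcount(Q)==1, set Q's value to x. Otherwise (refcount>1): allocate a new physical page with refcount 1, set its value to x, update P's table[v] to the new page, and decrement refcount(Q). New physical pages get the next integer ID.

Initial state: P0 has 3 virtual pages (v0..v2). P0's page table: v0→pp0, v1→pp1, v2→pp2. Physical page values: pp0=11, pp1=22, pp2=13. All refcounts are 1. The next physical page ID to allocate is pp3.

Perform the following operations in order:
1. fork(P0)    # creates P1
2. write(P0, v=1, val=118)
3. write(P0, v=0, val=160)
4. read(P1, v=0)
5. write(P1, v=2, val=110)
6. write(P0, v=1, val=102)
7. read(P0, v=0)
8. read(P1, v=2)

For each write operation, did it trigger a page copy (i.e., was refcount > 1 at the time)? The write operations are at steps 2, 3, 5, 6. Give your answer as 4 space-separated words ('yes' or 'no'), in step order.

Op 1: fork(P0) -> P1. 3 ppages; refcounts: pp0:2 pp1:2 pp2:2
Op 2: write(P0, v1, 118). refcount(pp1)=2>1 -> COPY to pp3. 4 ppages; refcounts: pp0:2 pp1:1 pp2:2 pp3:1
Op 3: write(P0, v0, 160). refcount(pp0)=2>1 -> COPY to pp4. 5 ppages; refcounts: pp0:1 pp1:1 pp2:2 pp3:1 pp4:1
Op 4: read(P1, v0) -> 11. No state change.
Op 5: write(P1, v2, 110). refcount(pp2)=2>1 -> COPY to pp5. 6 ppages; refcounts: pp0:1 pp1:1 pp2:1 pp3:1 pp4:1 pp5:1
Op 6: write(P0, v1, 102). refcount(pp3)=1 -> write in place. 6 ppages; refcounts: pp0:1 pp1:1 pp2:1 pp3:1 pp4:1 pp5:1
Op 7: read(P0, v0) -> 160. No state change.
Op 8: read(P1, v2) -> 110. No state change.

yes yes yes no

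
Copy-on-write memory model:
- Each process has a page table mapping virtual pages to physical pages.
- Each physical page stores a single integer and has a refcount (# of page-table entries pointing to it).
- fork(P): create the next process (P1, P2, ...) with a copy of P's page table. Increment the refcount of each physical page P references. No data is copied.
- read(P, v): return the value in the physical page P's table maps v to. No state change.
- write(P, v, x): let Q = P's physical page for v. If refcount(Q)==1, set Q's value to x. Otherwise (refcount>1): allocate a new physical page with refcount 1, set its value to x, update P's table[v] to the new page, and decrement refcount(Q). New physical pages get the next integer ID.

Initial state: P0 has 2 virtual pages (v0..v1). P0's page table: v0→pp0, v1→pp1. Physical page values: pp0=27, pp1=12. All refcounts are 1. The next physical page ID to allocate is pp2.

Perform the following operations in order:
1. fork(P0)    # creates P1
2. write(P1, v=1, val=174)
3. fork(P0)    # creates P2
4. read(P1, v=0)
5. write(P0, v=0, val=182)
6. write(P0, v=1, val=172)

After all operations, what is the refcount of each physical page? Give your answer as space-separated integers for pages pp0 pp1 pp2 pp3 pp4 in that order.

Answer: 2 1 1 1 1

Derivation:
Op 1: fork(P0) -> P1. 2 ppages; refcounts: pp0:2 pp1:2
Op 2: write(P1, v1, 174). refcount(pp1)=2>1 -> COPY to pp2. 3 ppages; refcounts: pp0:2 pp1:1 pp2:1
Op 3: fork(P0) -> P2. 3 ppages; refcounts: pp0:3 pp1:2 pp2:1
Op 4: read(P1, v0) -> 27. No state change.
Op 5: write(P0, v0, 182). refcount(pp0)=3>1 -> COPY to pp3. 4 ppages; refcounts: pp0:2 pp1:2 pp2:1 pp3:1
Op 6: write(P0, v1, 172). refcount(pp1)=2>1 -> COPY to pp4. 5 ppages; refcounts: pp0:2 pp1:1 pp2:1 pp3:1 pp4:1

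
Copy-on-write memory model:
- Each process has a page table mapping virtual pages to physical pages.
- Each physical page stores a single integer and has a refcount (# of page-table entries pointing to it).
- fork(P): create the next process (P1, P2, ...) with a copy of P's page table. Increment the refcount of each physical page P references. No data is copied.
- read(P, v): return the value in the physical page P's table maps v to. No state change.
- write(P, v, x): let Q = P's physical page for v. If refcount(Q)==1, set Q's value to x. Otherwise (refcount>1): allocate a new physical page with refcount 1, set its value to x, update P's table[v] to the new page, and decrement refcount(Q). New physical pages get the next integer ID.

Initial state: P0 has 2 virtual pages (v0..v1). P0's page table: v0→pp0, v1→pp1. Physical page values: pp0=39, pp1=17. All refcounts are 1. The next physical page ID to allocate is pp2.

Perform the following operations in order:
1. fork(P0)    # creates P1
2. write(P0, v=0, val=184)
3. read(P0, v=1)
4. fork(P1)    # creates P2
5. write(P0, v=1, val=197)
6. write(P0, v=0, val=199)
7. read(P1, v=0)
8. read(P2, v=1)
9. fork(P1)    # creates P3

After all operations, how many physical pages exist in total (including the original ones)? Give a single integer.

Answer: 4

Derivation:
Op 1: fork(P0) -> P1. 2 ppages; refcounts: pp0:2 pp1:2
Op 2: write(P0, v0, 184). refcount(pp0)=2>1 -> COPY to pp2. 3 ppages; refcounts: pp0:1 pp1:2 pp2:1
Op 3: read(P0, v1) -> 17. No state change.
Op 4: fork(P1) -> P2. 3 ppages; refcounts: pp0:2 pp1:3 pp2:1
Op 5: write(P0, v1, 197). refcount(pp1)=3>1 -> COPY to pp3. 4 ppages; refcounts: pp0:2 pp1:2 pp2:1 pp3:1
Op 6: write(P0, v0, 199). refcount(pp2)=1 -> write in place. 4 ppages; refcounts: pp0:2 pp1:2 pp2:1 pp3:1
Op 7: read(P1, v0) -> 39. No state change.
Op 8: read(P2, v1) -> 17. No state change.
Op 9: fork(P1) -> P3. 4 ppages; refcounts: pp0:3 pp1:3 pp2:1 pp3:1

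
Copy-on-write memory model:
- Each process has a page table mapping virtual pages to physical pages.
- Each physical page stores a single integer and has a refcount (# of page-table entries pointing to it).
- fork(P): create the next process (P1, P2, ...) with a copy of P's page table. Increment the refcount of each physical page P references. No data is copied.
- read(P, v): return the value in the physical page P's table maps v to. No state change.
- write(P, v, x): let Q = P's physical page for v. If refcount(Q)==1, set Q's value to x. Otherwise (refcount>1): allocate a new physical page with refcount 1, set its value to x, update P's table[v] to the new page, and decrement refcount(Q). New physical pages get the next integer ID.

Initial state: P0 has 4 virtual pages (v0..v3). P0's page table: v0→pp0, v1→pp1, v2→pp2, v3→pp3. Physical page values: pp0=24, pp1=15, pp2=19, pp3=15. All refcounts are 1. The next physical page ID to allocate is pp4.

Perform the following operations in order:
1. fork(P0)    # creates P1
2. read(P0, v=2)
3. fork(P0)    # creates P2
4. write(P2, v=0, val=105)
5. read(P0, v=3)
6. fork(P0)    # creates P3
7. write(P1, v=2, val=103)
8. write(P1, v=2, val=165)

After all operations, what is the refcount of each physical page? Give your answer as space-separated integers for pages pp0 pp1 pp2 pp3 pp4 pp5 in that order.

Answer: 3 4 3 4 1 1

Derivation:
Op 1: fork(P0) -> P1. 4 ppages; refcounts: pp0:2 pp1:2 pp2:2 pp3:2
Op 2: read(P0, v2) -> 19. No state change.
Op 3: fork(P0) -> P2. 4 ppages; refcounts: pp0:3 pp1:3 pp2:3 pp3:3
Op 4: write(P2, v0, 105). refcount(pp0)=3>1 -> COPY to pp4. 5 ppages; refcounts: pp0:2 pp1:3 pp2:3 pp3:3 pp4:1
Op 5: read(P0, v3) -> 15. No state change.
Op 6: fork(P0) -> P3. 5 ppages; refcounts: pp0:3 pp1:4 pp2:4 pp3:4 pp4:1
Op 7: write(P1, v2, 103). refcount(pp2)=4>1 -> COPY to pp5. 6 ppages; refcounts: pp0:3 pp1:4 pp2:3 pp3:4 pp4:1 pp5:1
Op 8: write(P1, v2, 165). refcount(pp5)=1 -> write in place. 6 ppages; refcounts: pp0:3 pp1:4 pp2:3 pp3:4 pp4:1 pp5:1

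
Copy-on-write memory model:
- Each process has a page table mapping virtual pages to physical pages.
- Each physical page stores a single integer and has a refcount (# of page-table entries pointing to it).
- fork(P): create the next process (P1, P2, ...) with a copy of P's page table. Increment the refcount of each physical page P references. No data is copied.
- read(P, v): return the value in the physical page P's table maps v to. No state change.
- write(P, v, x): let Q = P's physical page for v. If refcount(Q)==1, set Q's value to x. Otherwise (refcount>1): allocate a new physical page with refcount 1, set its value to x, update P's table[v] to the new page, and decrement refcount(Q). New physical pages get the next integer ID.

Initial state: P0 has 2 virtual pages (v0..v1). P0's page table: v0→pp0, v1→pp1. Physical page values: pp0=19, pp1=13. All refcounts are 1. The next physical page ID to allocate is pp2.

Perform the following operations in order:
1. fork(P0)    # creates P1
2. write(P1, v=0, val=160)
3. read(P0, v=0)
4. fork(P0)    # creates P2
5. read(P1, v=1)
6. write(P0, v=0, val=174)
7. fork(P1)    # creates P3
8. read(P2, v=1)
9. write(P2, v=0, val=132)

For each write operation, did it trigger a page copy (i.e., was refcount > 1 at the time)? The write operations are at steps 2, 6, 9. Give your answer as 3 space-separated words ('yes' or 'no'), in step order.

Op 1: fork(P0) -> P1. 2 ppages; refcounts: pp0:2 pp1:2
Op 2: write(P1, v0, 160). refcount(pp0)=2>1 -> COPY to pp2. 3 ppages; refcounts: pp0:1 pp1:2 pp2:1
Op 3: read(P0, v0) -> 19. No state change.
Op 4: fork(P0) -> P2. 3 ppages; refcounts: pp0:2 pp1:3 pp2:1
Op 5: read(P1, v1) -> 13. No state change.
Op 6: write(P0, v0, 174). refcount(pp0)=2>1 -> COPY to pp3. 4 ppages; refcounts: pp0:1 pp1:3 pp2:1 pp3:1
Op 7: fork(P1) -> P3. 4 ppages; refcounts: pp0:1 pp1:4 pp2:2 pp3:1
Op 8: read(P2, v1) -> 13. No state change.
Op 9: write(P2, v0, 132). refcount(pp0)=1 -> write in place. 4 ppages; refcounts: pp0:1 pp1:4 pp2:2 pp3:1

yes yes no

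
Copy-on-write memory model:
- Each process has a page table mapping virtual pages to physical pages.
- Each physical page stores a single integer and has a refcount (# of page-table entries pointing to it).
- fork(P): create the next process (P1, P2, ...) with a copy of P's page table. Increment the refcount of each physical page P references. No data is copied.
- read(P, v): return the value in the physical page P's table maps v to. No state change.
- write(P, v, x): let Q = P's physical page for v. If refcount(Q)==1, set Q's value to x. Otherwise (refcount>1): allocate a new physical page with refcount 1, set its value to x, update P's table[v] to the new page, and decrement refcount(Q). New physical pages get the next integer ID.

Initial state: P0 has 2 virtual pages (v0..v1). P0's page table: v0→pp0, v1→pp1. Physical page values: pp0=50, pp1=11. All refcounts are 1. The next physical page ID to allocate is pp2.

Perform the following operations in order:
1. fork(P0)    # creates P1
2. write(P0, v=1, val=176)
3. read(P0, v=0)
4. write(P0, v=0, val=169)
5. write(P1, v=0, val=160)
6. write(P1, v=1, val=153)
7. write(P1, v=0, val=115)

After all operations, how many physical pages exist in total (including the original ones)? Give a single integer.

Op 1: fork(P0) -> P1. 2 ppages; refcounts: pp0:2 pp1:2
Op 2: write(P0, v1, 176). refcount(pp1)=2>1 -> COPY to pp2. 3 ppages; refcounts: pp0:2 pp1:1 pp2:1
Op 3: read(P0, v0) -> 50. No state change.
Op 4: write(P0, v0, 169). refcount(pp0)=2>1 -> COPY to pp3. 4 ppages; refcounts: pp0:1 pp1:1 pp2:1 pp3:1
Op 5: write(P1, v0, 160). refcount(pp0)=1 -> write in place. 4 ppages; refcounts: pp0:1 pp1:1 pp2:1 pp3:1
Op 6: write(P1, v1, 153). refcount(pp1)=1 -> write in place. 4 ppages; refcounts: pp0:1 pp1:1 pp2:1 pp3:1
Op 7: write(P1, v0, 115). refcount(pp0)=1 -> write in place. 4 ppages; refcounts: pp0:1 pp1:1 pp2:1 pp3:1

Answer: 4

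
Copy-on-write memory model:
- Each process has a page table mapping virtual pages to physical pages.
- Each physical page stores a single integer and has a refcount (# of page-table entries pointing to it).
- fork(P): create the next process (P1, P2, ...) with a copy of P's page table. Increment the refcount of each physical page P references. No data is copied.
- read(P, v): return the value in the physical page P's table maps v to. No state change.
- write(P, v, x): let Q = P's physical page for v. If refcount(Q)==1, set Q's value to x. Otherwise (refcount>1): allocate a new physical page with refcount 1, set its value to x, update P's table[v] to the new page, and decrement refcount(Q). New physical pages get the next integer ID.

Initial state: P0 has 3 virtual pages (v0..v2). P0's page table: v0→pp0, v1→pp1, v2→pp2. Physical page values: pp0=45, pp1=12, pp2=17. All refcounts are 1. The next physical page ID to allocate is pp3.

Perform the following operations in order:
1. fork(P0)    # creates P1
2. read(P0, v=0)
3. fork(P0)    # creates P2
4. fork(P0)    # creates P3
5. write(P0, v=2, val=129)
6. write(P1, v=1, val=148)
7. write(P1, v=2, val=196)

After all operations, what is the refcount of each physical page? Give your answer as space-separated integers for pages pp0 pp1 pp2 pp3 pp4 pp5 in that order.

Answer: 4 3 2 1 1 1

Derivation:
Op 1: fork(P0) -> P1. 3 ppages; refcounts: pp0:2 pp1:2 pp2:2
Op 2: read(P0, v0) -> 45. No state change.
Op 3: fork(P0) -> P2. 3 ppages; refcounts: pp0:3 pp1:3 pp2:3
Op 4: fork(P0) -> P3. 3 ppages; refcounts: pp0:4 pp1:4 pp2:4
Op 5: write(P0, v2, 129). refcount(pp2)=4>1 -> COPY to pp3. 4 ppages; refcounts: pp0:4 pp1:4 pp2:3 pp3:1
Op 6: write(P1, v1, 148). refcount(pp1)=4>1 -> COPY to pp4. 5 ppages; refcounts: pp0:4 pp1:3 pp2:3 pp3:1 pp4:1
Op 7: write(P1, v2, 196). refcount(pp2)=3>1 -> COPY to pp5. 6 ppages; refcounts: pp0:4 pp1:3 pp2:2 pp3:1 pp4:1 pp5:1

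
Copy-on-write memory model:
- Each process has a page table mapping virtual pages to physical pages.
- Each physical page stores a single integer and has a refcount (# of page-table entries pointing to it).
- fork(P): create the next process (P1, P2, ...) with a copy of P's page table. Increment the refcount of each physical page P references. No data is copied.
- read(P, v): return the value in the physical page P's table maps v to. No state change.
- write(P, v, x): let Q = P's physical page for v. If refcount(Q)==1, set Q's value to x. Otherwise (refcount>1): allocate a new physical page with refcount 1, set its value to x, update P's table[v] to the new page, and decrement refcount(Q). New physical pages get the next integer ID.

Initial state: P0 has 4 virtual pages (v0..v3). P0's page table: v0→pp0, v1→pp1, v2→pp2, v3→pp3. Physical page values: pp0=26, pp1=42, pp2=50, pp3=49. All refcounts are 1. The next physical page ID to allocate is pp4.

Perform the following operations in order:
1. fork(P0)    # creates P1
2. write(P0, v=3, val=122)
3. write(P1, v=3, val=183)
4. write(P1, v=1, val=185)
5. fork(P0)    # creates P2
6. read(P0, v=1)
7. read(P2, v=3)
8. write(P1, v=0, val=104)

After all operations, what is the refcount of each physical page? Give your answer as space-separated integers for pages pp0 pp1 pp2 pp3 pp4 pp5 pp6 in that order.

Op 1: fork(P0) -> P1. 4 ppages; refcounts: pp0:2 pp1:2 pp2:2 pp3:2
Op 2: write(P0, v3, 122). refcount(pp3)=2>1 -> COPY to pp4. 5 ppages; refcounts: pp0:2 pp1:2 pp2:2 pp3:1 pp4:1
Op 3: write(P1, v3, 183). refcount(pp3)=1 -> write in place. 5 ppages; refcounts: pp0:2 pp1:2 pp2:2 pp3:1 pp4:1
Op 4: write(P1, v1, 185). refcount(pp1)=2>1 -> COPY to pp5. 6 ppages; refcounts: pp0:2 pp1:1 pp2:2 pp3:1 pp4:1 pp5:1
Op 5: fork(P0) -> P2. 6 ppages; refcounts: pp0:3 pp1:2 pp2:3 pp3:1 pp4:2 pp5:1
Op 6: read(P0, v1) -> 42. No state change.
Op 7: read(P2, v3) -> 122. No state change.
Op 8: write(P1, v0, 104). refcount(pp0)=3>1 -> COPY to pp6. 7 ppages; refcounts: pp0:2 pp1:2 pp2:3 pp3:1 pp4:2 pp5:1 pp6:1

Answer: 2 2 3 1 2 1 1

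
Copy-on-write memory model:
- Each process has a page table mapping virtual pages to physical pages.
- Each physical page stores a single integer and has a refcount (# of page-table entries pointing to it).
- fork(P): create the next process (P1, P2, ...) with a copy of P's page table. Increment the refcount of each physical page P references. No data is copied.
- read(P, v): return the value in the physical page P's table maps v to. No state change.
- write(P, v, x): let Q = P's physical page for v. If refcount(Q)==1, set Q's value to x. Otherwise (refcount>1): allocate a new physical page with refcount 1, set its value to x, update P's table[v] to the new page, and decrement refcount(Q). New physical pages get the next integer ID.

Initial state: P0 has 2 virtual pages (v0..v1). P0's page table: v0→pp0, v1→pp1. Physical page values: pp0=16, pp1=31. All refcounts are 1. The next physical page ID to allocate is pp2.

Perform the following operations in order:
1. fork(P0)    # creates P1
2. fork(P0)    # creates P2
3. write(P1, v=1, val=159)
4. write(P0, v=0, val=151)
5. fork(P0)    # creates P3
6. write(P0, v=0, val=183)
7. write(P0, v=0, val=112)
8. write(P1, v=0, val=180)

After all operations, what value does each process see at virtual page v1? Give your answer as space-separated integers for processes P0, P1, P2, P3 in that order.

Answer: 31 159 31 31

Derivation:
Op 1: fork(P0) -> P1. 2 ppages; refcounts: pp0:2 pp1:2
Op 2: fork(P0) -> P2. 2 ppages; refcounts: pp0:3 pp1:3
Op 3: write(P1, v1, 159). refcount(pp1)=3>1 -> COPY to pp2. 3 ppages; refcounts: pp0:3 pp1:2 pp2:1
Op 4: write(P0, v0, 151). refcount(pp0)=3>1 -> COPY to pp3. 4 ppages; refcounts: pp0:2 pp1:2 pp2:1 pp3:1
Op 5: fork(P0) -> P3. 4 ppages; refcounts: pp0:2 pp1:3 pp2:1 pp3:2
Op 6: write(P0, v0, 183). refcount(pp3)=2>1 -> COPY to pp4. 5 ppages; refcounts: pp0:2 pp1:3 pp2:1 pp3:1 pp4:1
Op 7: write(P0, v0, 112). refcount(pp4)=1 -> write in place. 5 ppages; refcounts: pp0:2 pp1:3 pp2:1 pp3:1 pp4:1
Op 8: write(P1, v0, 180). refcount(pp0)=2>1 -> COPY to pp5. 6 ppages; refcounts: pp0:1 pp1:3 pp2:1 pp3:1 pp4:1 pp5:1
P0: v1 -> pp1 = 31
P1: v1 -> pp2 = 159
P2: v1 -> pp1 = 31
P3: v1 -> pp1 = 31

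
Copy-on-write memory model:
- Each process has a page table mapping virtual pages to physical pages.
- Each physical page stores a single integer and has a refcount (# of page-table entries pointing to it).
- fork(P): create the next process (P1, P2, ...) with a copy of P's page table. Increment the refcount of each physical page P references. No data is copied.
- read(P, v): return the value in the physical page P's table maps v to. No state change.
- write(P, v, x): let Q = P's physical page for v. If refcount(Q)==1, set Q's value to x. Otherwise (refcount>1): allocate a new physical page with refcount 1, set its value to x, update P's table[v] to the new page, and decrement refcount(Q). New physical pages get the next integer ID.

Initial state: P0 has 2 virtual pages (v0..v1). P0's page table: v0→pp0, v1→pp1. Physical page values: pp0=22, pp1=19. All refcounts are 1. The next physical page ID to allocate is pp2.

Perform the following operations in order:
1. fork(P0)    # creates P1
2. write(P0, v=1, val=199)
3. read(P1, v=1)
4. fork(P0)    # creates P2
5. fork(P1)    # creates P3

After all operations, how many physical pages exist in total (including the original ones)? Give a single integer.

Op 1: fork(P0) -> P1. 2 ppages; refcounts: pp0:2 pp1:2
Op 2: write(P0, v1, 199). refcount(pp1)=2>1 -> COPY to pp2. 3 ppages; refcounts: pp0:2 pp1:1 pp2:1
Op 3: read(P1, v1) -> 19. No state change.
Op 4: fork(P0) -> P2. 3 ppages; refcounts: pp0:3 pp1:1 pp2:2
Op 5: fork(P1) -> P3. 3 ppages; refcounts: pp0:4 pp1:2 pp2:2

Answer: 3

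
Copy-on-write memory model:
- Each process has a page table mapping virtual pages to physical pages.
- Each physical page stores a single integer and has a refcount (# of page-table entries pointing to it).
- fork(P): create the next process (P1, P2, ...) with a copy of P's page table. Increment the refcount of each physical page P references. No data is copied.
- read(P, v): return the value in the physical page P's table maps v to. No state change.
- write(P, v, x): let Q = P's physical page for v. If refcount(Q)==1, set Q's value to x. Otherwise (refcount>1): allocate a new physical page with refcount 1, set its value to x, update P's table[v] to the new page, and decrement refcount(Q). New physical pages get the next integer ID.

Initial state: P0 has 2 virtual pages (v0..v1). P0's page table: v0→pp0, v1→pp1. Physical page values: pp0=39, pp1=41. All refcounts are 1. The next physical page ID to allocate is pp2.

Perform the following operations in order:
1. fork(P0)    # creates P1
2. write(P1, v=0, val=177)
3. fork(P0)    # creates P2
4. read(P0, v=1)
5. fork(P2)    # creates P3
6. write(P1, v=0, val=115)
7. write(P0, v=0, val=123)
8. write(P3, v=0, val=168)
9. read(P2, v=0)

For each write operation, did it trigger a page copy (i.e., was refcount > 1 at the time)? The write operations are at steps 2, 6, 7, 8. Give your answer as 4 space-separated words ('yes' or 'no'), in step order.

Op 1: fork(P0) -> P1. 2 ppages; refcounts: pp0:2 pp1:2
Op 2: write(P1, v0, 177). refcount(pp0)=2>1 -> COPY to pp2. 3 ppages; refcounts: pp0:1 pp1:2 pp2:1
Op 3: fork(P0) -> P2. 3 ppages; refcounts: pp0:2 pp1:3 pp2:1
Op 4: read(P0, v1) -> 41. No state change.
Op 5: fork(P2) -> P3. 3 ppages; refcounts: pp0:3 pp1:4 pp2:1
Op 6: write(P1, v0, 115). refcount(pp2)=1 -> write in place. 3 ppages; refcounts: pp0:3 pp1:4 pp2:1
Op 7: write(P0, v0, 123). refcount(pp0)=3>1 -> COPY to pp3. 4 ppages; refcounts: pp0:2 pp1:4 pp2:1 pp3:1
Op 8: write(P3, v0, 168). refcount(pp0)=2>1 -> COPY to pp4. 5 ppages; refcounts: pp0:1 pp1:4 pp2:1 pp3:1 pp4:1
Op 9: read(P2, v0) -> 39. No state change.

yes no yes yes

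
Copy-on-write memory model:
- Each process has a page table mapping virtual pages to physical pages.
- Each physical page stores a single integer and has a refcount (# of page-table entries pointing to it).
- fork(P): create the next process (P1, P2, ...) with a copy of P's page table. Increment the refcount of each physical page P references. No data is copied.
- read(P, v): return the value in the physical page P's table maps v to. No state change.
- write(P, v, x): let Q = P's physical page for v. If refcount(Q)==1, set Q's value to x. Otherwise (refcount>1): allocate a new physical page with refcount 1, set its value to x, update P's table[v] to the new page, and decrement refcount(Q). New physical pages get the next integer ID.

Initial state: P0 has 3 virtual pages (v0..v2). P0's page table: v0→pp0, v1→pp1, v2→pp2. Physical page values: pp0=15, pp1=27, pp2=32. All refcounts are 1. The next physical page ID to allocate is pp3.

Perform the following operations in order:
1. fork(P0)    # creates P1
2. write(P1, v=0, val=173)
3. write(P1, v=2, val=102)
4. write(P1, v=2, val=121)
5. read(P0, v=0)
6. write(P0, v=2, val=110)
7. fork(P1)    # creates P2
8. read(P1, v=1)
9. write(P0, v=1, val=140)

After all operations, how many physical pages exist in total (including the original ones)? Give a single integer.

Answer: 6

Derivation:
Op 1: fork(P0) -> P1. 3 ppages; refcounts: pp0:2 pp1:2 pp2:2
Op 2: write(P1, v0, 173). refcount(pp0)=2>1 -> COPY to pp3. 4 ppages; refcounts: pp0:1 pp1:2 pp2:2 pp3:1
Op 3: write(P1, v2, 102). refcount(pp2)=2>1 -> COPY to pp4. 5 ppages; refcounts: pp0:1 pp1:2 pp2:1 pp3:1 pp4:1
Op 4: write(P1, v2, 121). refcount(pp4)=1 -> write in place. 5 ppages; refcounts: pp0:1 pp1:2 pp2:1 pp3:1 pp4:1
Op 5: read(P0, v0) -> 15. No state change.
Op 6: write(P0, v2, 110). refcount(pp2)=1 -> write in place. 5 ppages; refcounts: pp0:1 pp1:2 pp2:1 pp3:1 pp4:1
Op 7: fork(P1) -> P2. 5 ppages; refcounts: pp0:1 pp1:3 pp2:1 pp3:2 pp4:2
Op 8: read(P1, v1) -> 27. No state change.
Op 9: write(P0, v1, 140). refcount(pp1)=3>1 -> COPY to pp5. 6 ppages; refcounts: pp0:1 pp1:2 pp2:1 pp3:2 pp4:2 pp5:1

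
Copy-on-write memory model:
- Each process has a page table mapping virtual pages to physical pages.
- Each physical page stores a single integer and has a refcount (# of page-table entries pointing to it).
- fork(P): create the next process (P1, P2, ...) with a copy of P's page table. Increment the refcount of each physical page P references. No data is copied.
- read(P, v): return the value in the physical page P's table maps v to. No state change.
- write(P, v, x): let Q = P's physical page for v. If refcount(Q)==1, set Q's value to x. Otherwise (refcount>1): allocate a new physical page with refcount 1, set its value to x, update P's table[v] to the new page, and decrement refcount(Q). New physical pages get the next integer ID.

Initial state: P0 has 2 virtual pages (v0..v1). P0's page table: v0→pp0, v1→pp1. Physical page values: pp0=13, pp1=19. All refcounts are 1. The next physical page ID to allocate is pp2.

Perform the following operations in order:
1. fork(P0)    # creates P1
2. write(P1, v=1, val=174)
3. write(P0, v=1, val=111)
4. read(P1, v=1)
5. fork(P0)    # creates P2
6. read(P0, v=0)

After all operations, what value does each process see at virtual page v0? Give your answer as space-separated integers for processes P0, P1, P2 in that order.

Answer: 13 13 13

Derivation:
Op 1: fork(P0) -> P1. 2 ppages; refcounts: pp0:2 pp1:2
Op 2: write(P1, v1, 174). refcount(pp1)=2>1 -> COPY to pp2. 3 ppages; refcounts: pp0:2 pp1:1 pp2:1
Op 3: write(P0, v1, 111). refcount(pp1)=1 -> write in place. 3 ppages; refcounts: pp0:2 pp1:1 pp2:1
Op 4: read(P1, v1) -> 174. No state change.
Op 5: fork(P0) -> P2. 3 ppages; refcounts: pp0:3 pp1:2 pp2:1
Op 6: read(P0, v0) -> 13. No state change.
P0: v0 -> pp0 = 13
P1: v0 -> pp0 = 13
P2: v0 -> pp0 = 13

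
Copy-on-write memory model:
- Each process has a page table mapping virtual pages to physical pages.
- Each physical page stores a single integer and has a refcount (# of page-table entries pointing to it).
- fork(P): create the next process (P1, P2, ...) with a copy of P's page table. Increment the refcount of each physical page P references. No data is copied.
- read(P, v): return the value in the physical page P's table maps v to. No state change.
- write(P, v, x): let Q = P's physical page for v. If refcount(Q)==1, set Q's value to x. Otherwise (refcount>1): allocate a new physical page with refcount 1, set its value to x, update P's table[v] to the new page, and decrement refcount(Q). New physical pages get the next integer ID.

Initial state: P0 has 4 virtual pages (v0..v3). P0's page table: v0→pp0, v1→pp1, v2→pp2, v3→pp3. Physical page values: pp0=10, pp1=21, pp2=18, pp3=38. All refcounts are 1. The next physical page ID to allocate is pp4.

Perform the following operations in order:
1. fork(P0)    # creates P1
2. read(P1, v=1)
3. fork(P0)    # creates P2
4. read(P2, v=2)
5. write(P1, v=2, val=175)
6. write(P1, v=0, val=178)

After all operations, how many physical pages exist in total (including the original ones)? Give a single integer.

Op 1: fork(P0) -> P1. 4 ppages; refcounts: pp0:2 pp1:2 pp2:2 pp3:2
Op 2: read(P1, v1) -> 21. No state change.
Op 3: fork(P0) -> P2. 4 ppages; refcounts: pp0:3 pp1:3 pp2:3 pp3:3
Op 4: read(P2, v2) -> 18. No state change.
Op 5: write(P1, v2, 175). refcount(pp2)=3>1 -> COPY to pp4. 5 ppages; refcounts: pp0:3 pp1:3 pp2:2 pp3:3 pp4:1
Op 6: write(P1, v0, 178). refcount(pp0)=3>1 -> COPY to pp5. 6 ppages; refcounts: pp0:2 pp1:3 pp2:2 pp3:3 pp4:1 pp5:1

Answer: 6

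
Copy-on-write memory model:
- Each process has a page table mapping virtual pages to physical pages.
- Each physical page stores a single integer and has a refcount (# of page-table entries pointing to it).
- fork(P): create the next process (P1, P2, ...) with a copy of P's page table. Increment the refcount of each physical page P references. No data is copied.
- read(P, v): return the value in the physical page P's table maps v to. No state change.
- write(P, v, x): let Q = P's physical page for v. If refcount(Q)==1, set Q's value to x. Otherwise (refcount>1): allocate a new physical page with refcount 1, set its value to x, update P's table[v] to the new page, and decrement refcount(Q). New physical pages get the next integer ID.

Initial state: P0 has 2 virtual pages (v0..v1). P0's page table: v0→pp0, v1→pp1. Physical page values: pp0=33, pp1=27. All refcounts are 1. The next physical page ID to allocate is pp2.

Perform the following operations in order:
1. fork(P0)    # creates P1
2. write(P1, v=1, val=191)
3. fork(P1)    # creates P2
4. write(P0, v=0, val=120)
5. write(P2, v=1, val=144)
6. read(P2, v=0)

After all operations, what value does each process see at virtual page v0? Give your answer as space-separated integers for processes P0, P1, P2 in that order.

Op 1: fork(P0) -> P1. 2 ppages; refcounts: pp0:2 pp1:2
Op 2: write(P1, v1, 191). refcount(pp1)=2>1 -> COPY to pp2. 3 ppages; refcounts: pp0:2 pp1:1 pp2:1
Op 3: fork(P1) -> P2. 3 ppages; refcounts: pp0:3 pp1:1 pp2:2
Op 4: write(P0, v0, 120). refcount(pp0)=3>1 -> COPY to pp3. 4 ppages; refcounts: pp0:2 pp1:1 pp2:2 pp3:1
Op 5: write(P2, v1, 144). refcount(pp2)=2>1 -> COPY to pp4. 5 ppages; refcounts: pp0:2 pp1:1 pp2:1 pp3:1 pp4:1
Op 6: read(P2, v0) -> 33. No state change.
P0: v0 -> pp3 = 120
P1: v0 -> pp0 = 33
P2: v0 -> pp0 = 33

Answer: 120 33 33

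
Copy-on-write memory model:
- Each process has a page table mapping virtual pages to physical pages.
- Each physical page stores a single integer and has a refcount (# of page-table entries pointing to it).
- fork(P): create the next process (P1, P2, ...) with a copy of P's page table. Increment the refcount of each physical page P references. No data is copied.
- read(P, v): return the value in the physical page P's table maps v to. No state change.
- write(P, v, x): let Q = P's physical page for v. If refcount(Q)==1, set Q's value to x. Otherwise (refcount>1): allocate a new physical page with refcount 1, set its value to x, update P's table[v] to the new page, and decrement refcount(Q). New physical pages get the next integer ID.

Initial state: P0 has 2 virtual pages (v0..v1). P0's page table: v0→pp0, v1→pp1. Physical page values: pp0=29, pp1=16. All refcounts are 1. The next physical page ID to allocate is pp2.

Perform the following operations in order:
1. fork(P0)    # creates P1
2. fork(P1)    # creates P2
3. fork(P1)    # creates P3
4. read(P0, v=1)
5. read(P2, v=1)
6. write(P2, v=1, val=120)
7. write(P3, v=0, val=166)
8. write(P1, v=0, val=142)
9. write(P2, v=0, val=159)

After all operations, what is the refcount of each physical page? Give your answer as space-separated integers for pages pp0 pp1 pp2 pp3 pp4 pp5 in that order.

Answer: 1 3 1 1 1 1

Derivation:
Op 1: fork(P0) -> P1. 2 ppages; refcounts: pp0:2 pp1:2
Op 2: fork(P1) -> P2. 2 ppages; refcounts: pp0:3 pp1:3
Op 3: fork(P1) -> P3. 2 ppages; refcounts: pp0:4 pp1:4
Op 4: read(P0, v1) -> 16. No state change.
Op 5: read(P2, v1) -> 16. No state change.
Op 6: write(P2, v1, 120). refcount(pp1)=4>1 -> COPY to pp2. 3 ppages; refcounts: pp0:4 pp1:3 pp2:1
Op 7: write(P3, v0, 166). refcount(pp0)=4>1 -> COPY to pp3. 4 ppages; refcounts: pp0:3 pp1:3 pp2:1 pp3:1
Op 8: write(P1, v0, 142). refcount(pp0)=3>1 -> COPY to pp4. 5 ppages; refcounts: pp0:2 pp1:3 pp2:1 pp3:1 pp4:1
Op 9: write(P2, v0, 159). refcount(pp0)=2>1 -> COPY to pp5. 6 ppages; refcounts: pp0:1 pp1:3 pp2:1 pp3:1 pp4:1 pp5:1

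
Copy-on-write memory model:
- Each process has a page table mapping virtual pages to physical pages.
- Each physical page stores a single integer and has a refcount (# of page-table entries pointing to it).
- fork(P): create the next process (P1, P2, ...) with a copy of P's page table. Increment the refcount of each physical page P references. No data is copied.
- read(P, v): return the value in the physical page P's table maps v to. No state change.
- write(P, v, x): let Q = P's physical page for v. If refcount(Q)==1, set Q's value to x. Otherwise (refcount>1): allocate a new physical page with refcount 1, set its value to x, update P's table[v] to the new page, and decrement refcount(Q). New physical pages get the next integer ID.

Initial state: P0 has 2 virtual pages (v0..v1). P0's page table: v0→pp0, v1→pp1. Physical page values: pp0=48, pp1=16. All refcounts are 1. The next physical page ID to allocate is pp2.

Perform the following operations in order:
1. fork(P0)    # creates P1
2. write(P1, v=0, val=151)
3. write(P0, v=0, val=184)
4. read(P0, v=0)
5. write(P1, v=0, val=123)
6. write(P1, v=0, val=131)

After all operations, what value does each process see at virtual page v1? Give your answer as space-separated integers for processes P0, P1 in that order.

Answer: 16 16

Derivation:
Op 1: fork(P0) -> P1. 2 ppages; refcounts: pp0:2 pp1:2
Op 2: write(P1, v0, 151). refcount(pp0)=2>1 -> COPY to pp2. 3 ppages; refcounts: pp0:1 pp1:2 pp2:1
Op 3: write(P0, v0, 184). refcount(pp0)=1 -> write in place. 3 ppages; refcounts: pp0:1 pp1:2 pp2:1
Op 4: read(P0, v0) -> 184. No state change.
Op 5: write(P1, v0, 123). refcount(pp2)=1 -> write in place. 3 ppages; refcounts: pp0:1 pp1:2 pp2:1
Op 6: write(P1, v0, 131). refcount(pp2)=1 -> write in place. 3 ppages; refcounts: pp0:1 pp1:2 pp2:1
P0: v1 -> pp1 = 16
P1: v1 -> pp1 = 16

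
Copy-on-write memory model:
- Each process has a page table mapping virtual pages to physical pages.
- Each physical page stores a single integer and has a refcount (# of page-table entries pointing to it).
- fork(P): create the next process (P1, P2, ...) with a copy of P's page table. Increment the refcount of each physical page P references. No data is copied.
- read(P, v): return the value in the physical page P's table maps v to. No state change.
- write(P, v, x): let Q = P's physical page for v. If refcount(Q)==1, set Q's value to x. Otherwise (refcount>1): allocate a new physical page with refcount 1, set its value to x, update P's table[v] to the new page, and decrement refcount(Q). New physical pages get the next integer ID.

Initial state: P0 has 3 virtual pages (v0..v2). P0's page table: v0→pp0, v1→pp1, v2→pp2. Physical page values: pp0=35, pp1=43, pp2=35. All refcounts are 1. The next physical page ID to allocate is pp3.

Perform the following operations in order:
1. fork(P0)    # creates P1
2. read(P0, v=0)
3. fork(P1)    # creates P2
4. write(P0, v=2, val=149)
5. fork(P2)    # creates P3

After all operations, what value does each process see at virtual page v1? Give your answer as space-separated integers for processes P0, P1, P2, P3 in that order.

Op 1: fork(P0) -> P1. 3 ppages; refcounts: pp0:2 pp1:2 pp2:2
Op 2: read(P0, v0) -> 35. No state change.
Op 3: fork(P1) -> P2. 3 ppages; refcounts: pp0:3 pp1:3 pp2:3
Op 4: write(P0, v2, 149). refcount(pp2)=3>1 -> COPY to pp3. 4 ppages; refcounts: pp0:3 pp1:3 pp2:2 pp3:1
Op 5: fork(P2) -> P3. 4 ppages; refcounts: pp0:4 pp1:4 pp2:3 pp3:1
P0: v1 -> pp1 = 43
P1: v1 -> pp1 = 43
P2: v1 -> pp1 = 43
P3: v1 -> pp1 = 43

Answer: 43 43 43 43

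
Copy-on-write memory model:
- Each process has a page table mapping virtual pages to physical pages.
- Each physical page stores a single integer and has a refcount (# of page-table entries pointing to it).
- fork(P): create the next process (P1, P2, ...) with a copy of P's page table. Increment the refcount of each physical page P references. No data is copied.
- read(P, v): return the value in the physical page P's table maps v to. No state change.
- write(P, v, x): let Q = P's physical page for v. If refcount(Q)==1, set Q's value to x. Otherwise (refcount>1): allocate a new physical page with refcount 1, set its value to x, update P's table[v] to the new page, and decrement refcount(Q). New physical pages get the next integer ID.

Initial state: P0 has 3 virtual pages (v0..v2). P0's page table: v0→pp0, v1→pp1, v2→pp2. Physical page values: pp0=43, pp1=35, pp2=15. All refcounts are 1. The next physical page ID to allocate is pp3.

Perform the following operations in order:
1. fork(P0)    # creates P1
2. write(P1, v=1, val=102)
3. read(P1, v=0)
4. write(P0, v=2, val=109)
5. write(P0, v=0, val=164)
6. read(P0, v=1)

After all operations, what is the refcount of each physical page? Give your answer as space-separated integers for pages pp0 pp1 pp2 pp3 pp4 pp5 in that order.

Op 1: fork(P0) -> P1. 3 ppages; refcounts: pp0:2 pp1:2 pp2:2
Op 2: write(P1, v1, 102). refcount(pp1)=2>1 -> COPY to pp3. 4 ppages; refcounts: pp0:2 pp1:1 pp2:2 pp3:1
Op 3: read(P1, v0) -> 43. No state change.
Op 4: write(P0, v2, 109). refcount(pp2)=2>1 -> COPY to pp4. 5 ppages; refcounts: pp0:2 pp1:1 pp2:1 pp3:1 pp4:1
Op 5: write(P0, v0, 164). refcount(pp0)=2>1 -> COPY to pp5. 6 ppages; refcounts: pp0:1 pp1:1 pp2:1 pp3:1 pp4:1 pp5:1
Op 6: read(P0, v1) -> 35. No state change.

Answer: 1 1 1 1 1 1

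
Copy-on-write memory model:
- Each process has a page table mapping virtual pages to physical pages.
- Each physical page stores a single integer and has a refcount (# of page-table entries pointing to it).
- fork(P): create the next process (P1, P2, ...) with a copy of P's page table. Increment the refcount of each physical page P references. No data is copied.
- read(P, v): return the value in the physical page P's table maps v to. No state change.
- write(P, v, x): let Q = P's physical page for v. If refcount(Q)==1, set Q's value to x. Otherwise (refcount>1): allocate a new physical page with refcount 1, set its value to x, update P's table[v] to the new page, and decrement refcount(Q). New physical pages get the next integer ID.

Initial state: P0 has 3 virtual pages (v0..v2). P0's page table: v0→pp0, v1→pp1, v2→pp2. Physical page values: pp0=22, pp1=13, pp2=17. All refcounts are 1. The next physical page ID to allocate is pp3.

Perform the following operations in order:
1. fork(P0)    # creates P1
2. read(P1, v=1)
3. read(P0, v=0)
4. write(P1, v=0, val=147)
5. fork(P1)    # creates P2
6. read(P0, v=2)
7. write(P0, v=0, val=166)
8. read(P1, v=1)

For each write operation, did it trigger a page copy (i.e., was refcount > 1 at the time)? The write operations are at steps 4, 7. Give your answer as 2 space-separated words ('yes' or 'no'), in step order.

Op 1: fork(P0) -> P1. 3 ppages; refcounts: pp0:2 pp1:2 pp2:2
Op 2: read(P1, v1) -> 13. No state change.
Op 3: read(P0, v0) -> 22. No state change.
Op 4: write(P1, v0, 147). refcount(pp0)=2>1 -> COPY to pp3. 4 ppages; refcounts: pp0:1 pp1:2 pp2:2 pp3:1
Op 5: fork(P1) -> P2. 4 ppages; refcounts: pp0:1 pp1:3 pp2:3 pp3:2
Op 6: read(P0, v2) -> 17. No state change.
Op 7: write(P0, v0, 166). refcount(pp0)=1 -> write in place. 4 ppages; refcounts: pp0:1 pp1:3 pp2:3 pp3:2
Op 8: read(P1, v1) -> 13. No state change.

yes no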